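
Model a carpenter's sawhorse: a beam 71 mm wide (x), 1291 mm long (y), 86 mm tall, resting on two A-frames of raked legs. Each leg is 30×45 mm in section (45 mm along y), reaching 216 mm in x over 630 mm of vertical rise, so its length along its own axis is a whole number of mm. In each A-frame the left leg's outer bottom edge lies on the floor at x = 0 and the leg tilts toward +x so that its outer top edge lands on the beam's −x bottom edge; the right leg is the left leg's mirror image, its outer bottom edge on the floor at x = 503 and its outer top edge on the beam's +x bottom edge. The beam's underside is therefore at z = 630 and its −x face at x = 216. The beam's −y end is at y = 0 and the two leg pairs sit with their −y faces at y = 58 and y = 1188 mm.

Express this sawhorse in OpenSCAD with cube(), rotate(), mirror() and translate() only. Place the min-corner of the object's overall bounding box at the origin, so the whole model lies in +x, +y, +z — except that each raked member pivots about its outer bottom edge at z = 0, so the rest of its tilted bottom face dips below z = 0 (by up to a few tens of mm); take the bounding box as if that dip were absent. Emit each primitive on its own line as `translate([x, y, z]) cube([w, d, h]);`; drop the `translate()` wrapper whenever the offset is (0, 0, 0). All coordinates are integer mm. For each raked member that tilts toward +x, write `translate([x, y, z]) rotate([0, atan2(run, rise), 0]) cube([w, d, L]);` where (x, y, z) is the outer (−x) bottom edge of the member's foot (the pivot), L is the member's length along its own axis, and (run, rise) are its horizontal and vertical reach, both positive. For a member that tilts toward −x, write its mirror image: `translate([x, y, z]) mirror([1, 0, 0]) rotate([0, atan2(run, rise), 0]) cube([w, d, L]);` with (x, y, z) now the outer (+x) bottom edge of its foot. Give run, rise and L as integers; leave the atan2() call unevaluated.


translate([216, 0, 630]) cube([71, 1291, 86]);
translate([0, 58, 0]) rotate([0, atan2(216, 630), 0]) cube([30, 45, 666]);
translate([503, 58, 0]) mirror([1, 0, 0]) rotate([0, atan2(216, 630), 0]) cube([30, 45, 666]);
translate([0, 1188, 0]) rotate([0, atan2(216, 630), 0]) cube([30, 45, 666]);
translate([503, 1188, 0]) mirror([1, 0, 0]) rotate([0, atan2(216, 630), 0]) cube([30, 45, 666]);


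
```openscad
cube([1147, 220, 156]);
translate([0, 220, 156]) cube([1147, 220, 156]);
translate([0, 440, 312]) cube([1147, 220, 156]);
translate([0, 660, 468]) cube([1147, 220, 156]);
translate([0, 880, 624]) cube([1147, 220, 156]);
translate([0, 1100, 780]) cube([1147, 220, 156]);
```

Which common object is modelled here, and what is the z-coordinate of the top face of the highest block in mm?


A staircase. The total rise is 936 mm.

6 identical blocks, each offset up and back from the previous — a staircase. Each step is 156 mm tall and there are 6 of them, so the total rise is 6 × 156 = 936 mm.


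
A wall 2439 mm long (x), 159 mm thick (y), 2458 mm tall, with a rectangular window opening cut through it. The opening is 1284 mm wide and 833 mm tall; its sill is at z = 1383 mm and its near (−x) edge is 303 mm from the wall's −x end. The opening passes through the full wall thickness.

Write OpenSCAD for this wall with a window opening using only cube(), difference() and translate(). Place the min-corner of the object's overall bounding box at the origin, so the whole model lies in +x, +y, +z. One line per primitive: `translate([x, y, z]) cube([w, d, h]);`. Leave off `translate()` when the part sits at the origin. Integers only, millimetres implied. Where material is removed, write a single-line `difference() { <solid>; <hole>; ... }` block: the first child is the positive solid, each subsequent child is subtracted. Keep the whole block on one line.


difference() { cube([2439, 159, 2458]); translate([303, 0, 1383]) cube([1284, 159, 833]); }


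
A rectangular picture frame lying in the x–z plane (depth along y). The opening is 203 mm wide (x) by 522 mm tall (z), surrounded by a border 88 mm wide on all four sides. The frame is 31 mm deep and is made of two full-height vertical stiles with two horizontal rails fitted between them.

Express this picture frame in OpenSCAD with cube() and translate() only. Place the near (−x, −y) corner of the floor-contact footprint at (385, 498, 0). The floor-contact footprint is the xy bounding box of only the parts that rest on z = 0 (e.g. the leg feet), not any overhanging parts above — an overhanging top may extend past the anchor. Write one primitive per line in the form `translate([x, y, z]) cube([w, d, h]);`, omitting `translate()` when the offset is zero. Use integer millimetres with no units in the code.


translate([385, 498, 0]) cube([88, 31, 698]);
translate([676, 498, 0]) cube([88, 31, 698]);
translate([473, 498, 0]) cube([203, 31, 88]);
translate([473, 498, 610]) cube([203, 31, 88]);


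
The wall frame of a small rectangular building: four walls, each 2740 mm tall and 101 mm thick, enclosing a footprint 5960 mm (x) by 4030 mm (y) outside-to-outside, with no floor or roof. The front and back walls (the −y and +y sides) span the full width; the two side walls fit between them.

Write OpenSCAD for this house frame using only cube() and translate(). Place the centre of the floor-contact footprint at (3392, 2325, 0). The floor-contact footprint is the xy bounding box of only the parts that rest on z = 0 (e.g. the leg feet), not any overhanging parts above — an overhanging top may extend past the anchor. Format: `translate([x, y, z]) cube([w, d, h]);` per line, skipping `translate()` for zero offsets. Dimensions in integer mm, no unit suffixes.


translate([412, 310, 0]) cube([5960, 101, 2740]);
translate([412, 4239, 0]) cube([5960, 101, 2740]);
translate([412, 411, 0]) cube([101, 3828, 2740]);
translate([6271, 411, 0]) cube([101, 3828, 2740]);


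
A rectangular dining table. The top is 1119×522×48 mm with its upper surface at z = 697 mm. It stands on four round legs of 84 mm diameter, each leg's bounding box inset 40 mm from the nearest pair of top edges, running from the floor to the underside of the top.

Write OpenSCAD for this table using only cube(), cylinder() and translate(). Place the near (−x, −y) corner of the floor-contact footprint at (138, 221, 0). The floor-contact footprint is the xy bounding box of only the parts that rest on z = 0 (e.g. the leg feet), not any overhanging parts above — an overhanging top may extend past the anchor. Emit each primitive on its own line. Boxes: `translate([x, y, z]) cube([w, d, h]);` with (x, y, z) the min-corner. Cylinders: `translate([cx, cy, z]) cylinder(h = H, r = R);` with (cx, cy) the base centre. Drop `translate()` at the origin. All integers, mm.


// leg_h = 697 - 48 = 649
translate([98, 181, 649]) cube([1119, 522, 48]);
translate([180, 263, 0]) cylinder(h = 649, r = 42);
translate([1135, 263, 0]) cylinder(h = 649, r = 42);
translate([180, 621, 0]) cylinder(h = 649, r = 42);
translate([1135, 621, 0]) cylinder(h = 649, r = 42);


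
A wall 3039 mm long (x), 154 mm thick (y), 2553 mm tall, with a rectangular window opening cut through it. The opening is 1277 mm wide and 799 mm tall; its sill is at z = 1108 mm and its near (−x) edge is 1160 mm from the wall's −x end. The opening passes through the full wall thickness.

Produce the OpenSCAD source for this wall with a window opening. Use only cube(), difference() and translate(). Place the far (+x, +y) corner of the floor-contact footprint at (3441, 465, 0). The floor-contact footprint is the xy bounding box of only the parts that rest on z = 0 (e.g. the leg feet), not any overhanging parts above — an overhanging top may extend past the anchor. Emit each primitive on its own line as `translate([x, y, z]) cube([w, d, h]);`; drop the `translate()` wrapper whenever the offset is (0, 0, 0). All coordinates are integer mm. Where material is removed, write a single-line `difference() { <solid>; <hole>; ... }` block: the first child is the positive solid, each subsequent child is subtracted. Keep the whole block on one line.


difference() { translate([402, 311, 0]) cube([3039, 154, 2553]); translate([1562, 311, 1108]) cube([1277, 154, 799]); }


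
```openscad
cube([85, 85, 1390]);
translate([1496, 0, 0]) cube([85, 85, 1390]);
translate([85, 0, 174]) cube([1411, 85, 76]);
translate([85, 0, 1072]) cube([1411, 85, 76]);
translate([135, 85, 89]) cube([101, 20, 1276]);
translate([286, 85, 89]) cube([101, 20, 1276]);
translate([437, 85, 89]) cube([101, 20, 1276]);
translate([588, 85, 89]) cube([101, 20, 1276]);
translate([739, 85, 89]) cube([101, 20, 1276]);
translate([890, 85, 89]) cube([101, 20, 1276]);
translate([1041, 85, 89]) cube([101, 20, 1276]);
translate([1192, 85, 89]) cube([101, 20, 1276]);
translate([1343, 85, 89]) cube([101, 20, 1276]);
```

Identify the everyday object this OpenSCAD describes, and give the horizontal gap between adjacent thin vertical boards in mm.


A fence section. The picket gap is 50 mm.

Two posts, two rails, 9 pickets — a fence section. Span 1411 mm holds 9 pickets of 101 mm with 10 equal gaps: ⌊(1411 − 9·101) / 10⌋ = 50 mm.


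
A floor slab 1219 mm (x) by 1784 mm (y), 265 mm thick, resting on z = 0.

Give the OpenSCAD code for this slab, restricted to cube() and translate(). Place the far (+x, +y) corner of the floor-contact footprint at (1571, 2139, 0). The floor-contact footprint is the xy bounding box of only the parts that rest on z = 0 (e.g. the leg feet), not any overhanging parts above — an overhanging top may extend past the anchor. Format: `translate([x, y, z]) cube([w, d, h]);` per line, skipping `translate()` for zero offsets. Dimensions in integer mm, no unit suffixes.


translate([352, 355, 0]) cube([1219, 1784, 265]);


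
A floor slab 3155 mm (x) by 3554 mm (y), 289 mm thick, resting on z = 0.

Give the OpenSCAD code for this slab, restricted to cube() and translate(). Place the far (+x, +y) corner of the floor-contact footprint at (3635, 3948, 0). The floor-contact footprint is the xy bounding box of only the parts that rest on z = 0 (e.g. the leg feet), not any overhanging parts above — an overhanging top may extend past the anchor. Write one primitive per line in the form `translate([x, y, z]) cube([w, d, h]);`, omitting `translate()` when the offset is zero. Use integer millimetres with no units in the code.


translate([480, 394, 0]) cube([3155, 3554, 289]);


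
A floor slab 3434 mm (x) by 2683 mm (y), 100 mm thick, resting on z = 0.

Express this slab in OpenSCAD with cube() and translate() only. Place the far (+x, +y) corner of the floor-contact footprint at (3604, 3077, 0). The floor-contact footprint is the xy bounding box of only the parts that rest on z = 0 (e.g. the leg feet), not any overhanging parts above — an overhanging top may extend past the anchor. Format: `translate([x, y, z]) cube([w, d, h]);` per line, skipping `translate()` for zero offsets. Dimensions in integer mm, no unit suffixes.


translate([170, 394, 0]) cube([3434, 2683, 100]);


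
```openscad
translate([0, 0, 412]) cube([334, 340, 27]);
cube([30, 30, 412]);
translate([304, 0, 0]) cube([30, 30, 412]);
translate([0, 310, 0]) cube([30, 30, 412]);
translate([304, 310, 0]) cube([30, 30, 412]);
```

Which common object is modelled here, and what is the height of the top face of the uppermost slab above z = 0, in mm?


A stool. The seat height is 439 mm.

A 334×340×27 slab at z = 412 on four corner posts — a stool. The seat top is 412 + 27 = 439 mm.


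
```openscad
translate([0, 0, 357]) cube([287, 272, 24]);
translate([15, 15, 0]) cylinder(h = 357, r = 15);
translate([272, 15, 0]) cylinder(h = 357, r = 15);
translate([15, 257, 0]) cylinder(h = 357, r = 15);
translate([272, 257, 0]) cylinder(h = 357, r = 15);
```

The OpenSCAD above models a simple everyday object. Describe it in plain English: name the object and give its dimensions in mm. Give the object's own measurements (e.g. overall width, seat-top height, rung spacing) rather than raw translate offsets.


A simple wooden stool: a rectangular seat 287 mm (x) by 272 mm (y), 24 mm thick, top face at z = 381 mm, on four round legs, each 30 mm in diameter. The legs rest on z = 0, each leg's axis is inset half a diameter from the nearest pair of seat edges (so the leg's bounding box is flush with the corner).


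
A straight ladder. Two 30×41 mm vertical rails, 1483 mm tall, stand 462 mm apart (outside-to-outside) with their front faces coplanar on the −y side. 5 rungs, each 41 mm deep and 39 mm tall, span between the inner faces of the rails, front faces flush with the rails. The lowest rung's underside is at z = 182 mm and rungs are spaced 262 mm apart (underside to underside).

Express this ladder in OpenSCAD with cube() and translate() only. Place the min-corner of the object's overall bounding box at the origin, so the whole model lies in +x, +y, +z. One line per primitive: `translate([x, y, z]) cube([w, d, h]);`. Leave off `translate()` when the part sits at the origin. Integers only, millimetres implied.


cube([30, 41, 1483]);
translate([432, 0, 0]) cube([30, 41, 1483]);
translate([30, 0, 182]) cube([402, 41, 39]);
translate([30, 0, 444]) cube([402, 41, 39]);
translate([30, 0, 706]) cube([402, 41, 39]);
translate([30, 0, 968]) cube([402, 41, 39]);
translate([30, 0, 1230]) cube([402, 41, 39]);


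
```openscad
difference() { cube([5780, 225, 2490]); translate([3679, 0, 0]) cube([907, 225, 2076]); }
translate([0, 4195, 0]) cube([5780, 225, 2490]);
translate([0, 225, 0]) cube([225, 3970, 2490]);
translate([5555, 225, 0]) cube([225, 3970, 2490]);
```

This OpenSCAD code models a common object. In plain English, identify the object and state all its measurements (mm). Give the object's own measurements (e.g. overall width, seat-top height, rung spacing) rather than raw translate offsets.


A single room: four walls, each 2490 mm tall and 225 mm thick, enclosing an outside footprint 5780×4420 mm (x × y), no floor or roof. The front and back walls (−y and +y sides) run the full x-width; the side walls fit between their inner faces. A door opening 907 mm wide and 2076 mm tall is cut through the front wall from the floor up, its −x edge 3679 mm from the wall's −x end.


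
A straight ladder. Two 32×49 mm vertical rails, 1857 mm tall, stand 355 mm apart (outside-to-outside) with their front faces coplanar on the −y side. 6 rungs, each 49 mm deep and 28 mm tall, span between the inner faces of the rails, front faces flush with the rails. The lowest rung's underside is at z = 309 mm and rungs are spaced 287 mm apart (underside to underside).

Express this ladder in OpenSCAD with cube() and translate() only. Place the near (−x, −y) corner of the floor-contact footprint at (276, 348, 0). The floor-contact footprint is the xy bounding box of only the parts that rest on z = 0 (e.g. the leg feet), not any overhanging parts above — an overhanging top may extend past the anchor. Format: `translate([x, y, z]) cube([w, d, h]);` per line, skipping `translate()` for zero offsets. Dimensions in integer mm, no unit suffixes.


// rung span = 355 - 2*32 = 291
// rung[k] z = 309 + k*287
translate([276, 348, 0]) cube([32, 49, 1857]);
translate([599, 348, 0]) cube([32, 49, 1857]);
translate([308, 348, 309]) cube([291, 49, 28]);
translate([308, 348, 596]) cube([291, 49, 28]);
translate([308, 348, 883]) cube([291, 49, 28]);
translate([308, 348, 1170]) cube([291, 49, 28]);
translate([308, 348, 1457]) cube([291, 49, 28]);
translate([308, 348, 1744]) cube([291, 49, 28]);


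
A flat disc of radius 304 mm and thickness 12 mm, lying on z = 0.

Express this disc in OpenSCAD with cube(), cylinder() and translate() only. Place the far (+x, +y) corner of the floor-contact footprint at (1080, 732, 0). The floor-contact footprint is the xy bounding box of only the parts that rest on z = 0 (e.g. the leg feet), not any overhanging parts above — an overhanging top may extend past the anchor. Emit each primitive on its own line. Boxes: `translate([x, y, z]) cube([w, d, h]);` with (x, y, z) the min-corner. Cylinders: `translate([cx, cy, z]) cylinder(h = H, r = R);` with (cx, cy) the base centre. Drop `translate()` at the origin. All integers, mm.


translate([776, 428, 0]) cylinder(h = 12, r = 304);


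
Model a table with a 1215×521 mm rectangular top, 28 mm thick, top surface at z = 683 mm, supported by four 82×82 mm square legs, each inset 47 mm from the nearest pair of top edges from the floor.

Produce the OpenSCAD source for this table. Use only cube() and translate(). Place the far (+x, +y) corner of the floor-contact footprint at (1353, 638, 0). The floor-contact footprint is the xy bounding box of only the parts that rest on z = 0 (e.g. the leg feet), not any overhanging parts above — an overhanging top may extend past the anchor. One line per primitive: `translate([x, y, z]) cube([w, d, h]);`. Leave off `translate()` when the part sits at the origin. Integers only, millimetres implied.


translate([185, 164, 655]) cube([1215, 521, 28]);
translate([232, 211, 0]) cube([82, 82, 655]);
translate([1271, 211, 0]) cube([82, 82, 655]);
translate([232, 556, 0]) cube([82, 82, 655]);
translate([1271, 556, 0]) cube([82, 82, 655]);


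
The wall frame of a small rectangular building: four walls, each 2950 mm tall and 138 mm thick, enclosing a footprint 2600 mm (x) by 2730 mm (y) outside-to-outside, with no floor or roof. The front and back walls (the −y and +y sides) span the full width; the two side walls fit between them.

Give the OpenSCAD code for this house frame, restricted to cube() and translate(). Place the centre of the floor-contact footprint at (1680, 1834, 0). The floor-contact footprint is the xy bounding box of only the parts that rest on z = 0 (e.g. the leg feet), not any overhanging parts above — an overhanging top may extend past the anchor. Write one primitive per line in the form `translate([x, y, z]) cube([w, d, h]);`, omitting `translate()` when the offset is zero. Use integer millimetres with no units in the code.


translate([380, 469, 0]) cube([2600, 138, 2950]);
translate([380, 3061, 0]) cube([2600, 138, 2950]);
translate([380, 607, 0]) cube([138, 2454, 2950]);
translate([2842, 607, 0]) cube([138, 2454, 2950]);


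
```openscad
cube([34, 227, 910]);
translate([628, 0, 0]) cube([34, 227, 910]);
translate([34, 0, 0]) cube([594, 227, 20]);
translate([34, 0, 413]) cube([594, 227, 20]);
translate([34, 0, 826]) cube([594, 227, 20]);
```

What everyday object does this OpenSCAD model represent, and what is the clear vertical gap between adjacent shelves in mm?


A bookshelf. The clear shelf gap is 393 mm.

Two tall side panels with 3 horizontal boards between them — a bookshelf. The first two shelf undersides are at z = 0 and z = 413; with shelf thickness 20, the clear gap is 413 − 0 − 20 = 393 mm.


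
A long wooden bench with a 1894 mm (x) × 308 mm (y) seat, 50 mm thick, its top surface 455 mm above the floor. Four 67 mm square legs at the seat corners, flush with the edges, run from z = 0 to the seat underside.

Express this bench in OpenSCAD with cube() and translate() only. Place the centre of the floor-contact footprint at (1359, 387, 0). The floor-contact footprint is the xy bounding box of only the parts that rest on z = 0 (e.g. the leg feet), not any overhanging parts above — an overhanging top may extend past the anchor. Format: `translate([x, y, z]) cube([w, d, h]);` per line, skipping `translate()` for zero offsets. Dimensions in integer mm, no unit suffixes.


translate([412, 233, 405]) cube([1894, 308, 50]);
translate([412, 233, 0]) cube([67, 67, 405]);
translate([412, 474, 0]) cube([67, 67, 405]);
translate([2239, 233, 0]) cube([67, 67, 405]);
translate([2239, 474, 0]) cube([67, 67, 405]);


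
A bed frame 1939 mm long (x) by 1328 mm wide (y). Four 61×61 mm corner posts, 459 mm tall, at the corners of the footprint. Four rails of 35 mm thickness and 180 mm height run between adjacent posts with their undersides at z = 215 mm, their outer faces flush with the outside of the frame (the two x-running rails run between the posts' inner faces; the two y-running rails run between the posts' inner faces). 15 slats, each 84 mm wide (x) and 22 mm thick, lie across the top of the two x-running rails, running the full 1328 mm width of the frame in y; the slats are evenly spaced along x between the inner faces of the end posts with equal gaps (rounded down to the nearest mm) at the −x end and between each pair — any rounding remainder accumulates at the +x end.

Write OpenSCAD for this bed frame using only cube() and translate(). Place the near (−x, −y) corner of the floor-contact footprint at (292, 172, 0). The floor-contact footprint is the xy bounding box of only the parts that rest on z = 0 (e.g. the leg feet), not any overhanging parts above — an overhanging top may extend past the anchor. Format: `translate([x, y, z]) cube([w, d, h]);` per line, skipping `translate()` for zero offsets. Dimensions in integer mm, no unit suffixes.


// slat z = rail_z + rail_h = 215 + 180 = 395
// slat gap = ⌊(1817 − 15·84) / 16⌋ = 34
translate([292, 172, 0]) cube([61, 61, 459]);
translate([292, 1439, 0]) cube([61, 61, 459]);
translate([2170, 172, 0]) cube([61, 61, 459]);
translate([2170, 1439, 0]) cube([61, 61, 459]);
translate([353, 172, 215]) cube([1817, 35, 180]);
translate([353, 1465, 215]) cube([1817, 35, 180]);
translate([292, 233, 215]) cube([35, 1206, 180]);
translate([2196, 233, 215]) cube([35, 1206, 180]);
translate([387, 172, 395]) cube([84, 1328, 22]);
translate([505, 172, 395]) cube([84, 1328, 22]);
translate([623, 172, 395]) cube([84, 1328, 22]);
translate([741, 172, 395]) cube([84, 1328, 22]);
translate([859, 172, 395]) cube([84, 1328, 22]);
translate([977, 172, 395]) cube([84, 1328, 22]);
translate([1095, 172, 395]) cube([84, 1328, 22]);
translate([1213, 172, 395]) cube([84, 1328, 22]);
translate([1331, 172, 395]) cube([84, 1328, 22]);
translate([1449, 172, 395]) cube([84, 1328, 22]);
translate([1567, 172, 395]) cube([84, 1328, 22]);
translate([1685, 172, 395]) cube([84, 1328, 22]);
translate([1803, 172, 395]) cube([84, 1328, 22]);
translate([1921, 172, 395]) cube([84, 1328, 22]);
translate([2039, 172, 395]) cube([84, 1328, 22]);


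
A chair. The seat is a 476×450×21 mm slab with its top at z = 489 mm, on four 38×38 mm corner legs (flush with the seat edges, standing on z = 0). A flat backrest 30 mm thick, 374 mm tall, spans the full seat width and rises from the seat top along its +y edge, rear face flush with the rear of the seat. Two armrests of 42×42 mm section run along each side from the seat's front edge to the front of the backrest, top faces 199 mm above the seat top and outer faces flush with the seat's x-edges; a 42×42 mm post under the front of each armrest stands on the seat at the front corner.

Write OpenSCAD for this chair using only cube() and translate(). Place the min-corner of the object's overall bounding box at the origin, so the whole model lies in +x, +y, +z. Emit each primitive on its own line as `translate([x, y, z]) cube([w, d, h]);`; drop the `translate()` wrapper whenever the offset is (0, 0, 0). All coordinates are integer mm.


translate([0, 0, 468]) cube([476, 450, 21]);
cube([38, 38, 468]);
translate([438, 0, 0]) cube([38, 38, 468]);
translate([0, 412, 0]) cube([38, 38, 468]);
translate([438, 412, 0]) cube([38, 38, 468]);
translate([0, 420, 489]) cube([476, 30, 374]);
translate([0, 0, 646]) cube([42, 420, 42]);
translate([434, 0, 646]) cube([42, 420, 42]);
translate([0, 0, 489]) cube([42, 42, 157]);
translate([434, 0, 489]) cube([42, 42, 157]);


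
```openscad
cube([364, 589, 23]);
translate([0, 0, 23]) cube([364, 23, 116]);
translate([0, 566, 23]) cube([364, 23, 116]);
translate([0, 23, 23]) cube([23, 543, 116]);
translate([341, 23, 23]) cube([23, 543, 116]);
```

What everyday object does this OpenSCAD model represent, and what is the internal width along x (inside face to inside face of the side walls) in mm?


An open box. The internal width is 318 mm.

A 364×589 base slab with four walls standing on it — an open box. The base is 364 mm wide and the walls are 23 mm thick, so the internal width is 364 − 2 × 23 = 318 mm.


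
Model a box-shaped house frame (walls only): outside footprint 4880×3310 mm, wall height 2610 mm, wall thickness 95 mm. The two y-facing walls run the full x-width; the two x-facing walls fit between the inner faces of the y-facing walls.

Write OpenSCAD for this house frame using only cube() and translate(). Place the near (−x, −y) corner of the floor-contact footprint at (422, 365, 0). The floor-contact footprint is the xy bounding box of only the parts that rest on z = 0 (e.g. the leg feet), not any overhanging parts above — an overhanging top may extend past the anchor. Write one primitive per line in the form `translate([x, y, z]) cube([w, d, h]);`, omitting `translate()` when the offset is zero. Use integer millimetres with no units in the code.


translate([422, 365, 0]) cube([4880, 95, 2610]);
translate([422, 3580, 0]) cube([4880, 95, 2610]);
translate([422, 460, 0]) cube([95, 3120, 2610]);
translate([5207, 460, 0]) cube([95, 3120, 2610]);


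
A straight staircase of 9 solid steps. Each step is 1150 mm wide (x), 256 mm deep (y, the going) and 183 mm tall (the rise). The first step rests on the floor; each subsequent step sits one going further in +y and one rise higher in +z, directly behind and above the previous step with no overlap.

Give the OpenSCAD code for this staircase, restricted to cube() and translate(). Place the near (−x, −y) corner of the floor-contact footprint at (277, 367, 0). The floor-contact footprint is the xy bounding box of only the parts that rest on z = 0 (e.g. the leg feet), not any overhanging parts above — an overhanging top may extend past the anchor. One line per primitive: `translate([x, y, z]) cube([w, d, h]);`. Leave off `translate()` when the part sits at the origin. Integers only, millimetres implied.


translate([277, 367, 0]) cube([1150, 256, 183]);
translate([277, 623, 183]) cube([1150, 256, 183]);
translate([277, 879, 366]) cube([1150, 256, 183]);
translate([277, 1135, 549]) cube([1150, 256, 183]);
translate([277, 1391, 732]) cube([1150, 256, 183]);
translate([277, 1647, 915]) cube([1150, 256, 183]);
translate([277, 1903, 1098]) cube([1150, 256, 183]);
translate([277, 2159, 1281]) cube([1150, 256, 183]);
translate([277, 2415, 1464]) cube([1150, 256, 183]);


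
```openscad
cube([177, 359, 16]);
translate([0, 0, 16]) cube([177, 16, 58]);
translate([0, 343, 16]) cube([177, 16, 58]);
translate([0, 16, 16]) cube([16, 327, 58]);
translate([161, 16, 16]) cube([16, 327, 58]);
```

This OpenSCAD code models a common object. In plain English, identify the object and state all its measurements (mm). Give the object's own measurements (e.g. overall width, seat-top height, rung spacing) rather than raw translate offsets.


An open-topped rectangular box: outside dimensions 177×359×74 mm, with a uniform wall and base thickness of 16 mm. The base is a full 177×359 slab on the floor; four walls sit on top of the base. The front and back walls (the −y and +y sides) span the full width; the two side walls fit between them.


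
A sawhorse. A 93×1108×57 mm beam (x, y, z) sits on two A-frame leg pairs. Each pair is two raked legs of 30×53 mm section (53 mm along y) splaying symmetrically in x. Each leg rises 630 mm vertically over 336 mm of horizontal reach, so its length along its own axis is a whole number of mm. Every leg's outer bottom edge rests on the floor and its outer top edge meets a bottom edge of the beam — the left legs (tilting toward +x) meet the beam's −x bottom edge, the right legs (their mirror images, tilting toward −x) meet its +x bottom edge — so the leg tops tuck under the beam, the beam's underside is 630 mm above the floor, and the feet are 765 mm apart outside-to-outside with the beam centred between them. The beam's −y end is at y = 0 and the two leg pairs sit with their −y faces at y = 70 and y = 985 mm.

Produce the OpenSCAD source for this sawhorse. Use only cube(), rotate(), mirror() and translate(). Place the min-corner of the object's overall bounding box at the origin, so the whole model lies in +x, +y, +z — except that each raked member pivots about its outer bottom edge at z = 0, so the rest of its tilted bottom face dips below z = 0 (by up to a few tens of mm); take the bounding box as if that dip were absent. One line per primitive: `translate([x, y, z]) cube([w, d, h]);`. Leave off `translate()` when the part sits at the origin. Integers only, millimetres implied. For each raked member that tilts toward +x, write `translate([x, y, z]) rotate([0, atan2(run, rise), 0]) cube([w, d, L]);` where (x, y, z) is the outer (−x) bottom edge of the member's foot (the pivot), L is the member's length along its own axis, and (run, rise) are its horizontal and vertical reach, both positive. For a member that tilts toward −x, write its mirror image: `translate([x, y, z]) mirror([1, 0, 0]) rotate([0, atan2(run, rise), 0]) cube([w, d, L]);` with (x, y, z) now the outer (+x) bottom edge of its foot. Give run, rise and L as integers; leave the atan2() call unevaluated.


// leg length = √(336² + 630²) = 714
// right-leg outer foot x = 2·336 + 93 = 765
// beam min-corner = (336, 0, 630)
translate([336, 0, 630]) cube([93, 1108, 57]);
translate([0, 70, 0]) rotate([0, atan2(336, 630), 0]) cube([30, 53, 714]);
translate([765, 70, 0]) mirror([1, 0, 0]) rotate([0, atan2(336, 630), 0]) cube([30, 53, 714]);
translate([0, 985, 0]) rotate([0, atan2(336, 630), 0]) cube([30, 53, 714]);
translate([765, 985, 0]) mirror([1, 0, 0]) rotate([0, atan2(336, 630), 0]) cube([30, 53, 714]);


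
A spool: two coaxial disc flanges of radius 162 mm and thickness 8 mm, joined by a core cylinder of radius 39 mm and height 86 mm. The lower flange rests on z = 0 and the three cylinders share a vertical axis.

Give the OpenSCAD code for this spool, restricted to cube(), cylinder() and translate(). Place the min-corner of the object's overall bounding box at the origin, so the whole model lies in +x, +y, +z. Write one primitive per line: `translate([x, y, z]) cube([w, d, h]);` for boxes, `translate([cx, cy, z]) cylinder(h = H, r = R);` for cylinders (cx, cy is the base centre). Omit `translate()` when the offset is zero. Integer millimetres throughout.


translate([162, 162, 0]) cylinder(h = 8, r = 162);
translate([162, 162, 8]) cylinder(h = 86, r = 39);
translate([162, 162, 94]) cylinder(h = 8, r = 162);


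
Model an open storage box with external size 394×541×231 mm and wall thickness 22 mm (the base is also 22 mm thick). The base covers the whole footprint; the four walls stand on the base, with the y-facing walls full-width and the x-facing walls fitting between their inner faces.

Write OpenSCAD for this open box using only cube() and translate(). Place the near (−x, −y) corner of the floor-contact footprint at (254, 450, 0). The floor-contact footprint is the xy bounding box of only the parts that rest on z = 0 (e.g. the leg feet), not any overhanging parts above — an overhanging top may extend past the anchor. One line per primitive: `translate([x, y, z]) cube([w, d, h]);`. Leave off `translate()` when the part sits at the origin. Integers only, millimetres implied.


translate([254, 450, 0]) cube([394, 541, 22]);
translate([254, 450, 22]) cube([394, 22, 209]);
translate([254, 969, 22]) cube([394, 22, 209]);
translate([254, 472, 22]) cube([22, 497, 209]);
translate([626, 472, 22]) cube([22, 497, 209]);


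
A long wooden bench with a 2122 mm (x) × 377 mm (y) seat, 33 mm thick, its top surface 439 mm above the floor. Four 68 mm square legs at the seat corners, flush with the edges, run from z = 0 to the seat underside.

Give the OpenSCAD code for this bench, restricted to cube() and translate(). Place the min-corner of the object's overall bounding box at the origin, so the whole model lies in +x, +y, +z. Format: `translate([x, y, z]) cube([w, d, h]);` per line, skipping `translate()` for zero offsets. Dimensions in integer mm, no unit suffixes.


translate([0, 0, 406]) cube([2122, 377, 33]);
cube([68, 68, 406]);
translate([0, 309, 0]) cube([68, 68, 406]);
translate([2054, 0, 0]) cube([68, 68, 406]);
translate([2054, 309, 0]) cube([68, 68, 406]);


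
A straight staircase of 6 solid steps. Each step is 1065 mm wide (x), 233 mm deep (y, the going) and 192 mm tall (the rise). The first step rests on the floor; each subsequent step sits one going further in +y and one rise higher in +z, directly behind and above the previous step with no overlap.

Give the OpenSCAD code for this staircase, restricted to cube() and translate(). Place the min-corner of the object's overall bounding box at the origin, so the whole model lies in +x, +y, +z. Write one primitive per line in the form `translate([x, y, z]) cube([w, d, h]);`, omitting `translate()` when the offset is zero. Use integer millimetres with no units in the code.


cube([1065, 233, 192]);
translate([0, 233, 192]) cube([1065, 233, 192]);
translate([0, 466, 384]) cube([1065, 233, 192]);
translate([0, 699, 576]) cube([1065, 233, 192]);
translate([0, 932, 768]) cube([1065, 233, 192]);
translate([0, 1165, 960]) cube([1065, 233, 192]);


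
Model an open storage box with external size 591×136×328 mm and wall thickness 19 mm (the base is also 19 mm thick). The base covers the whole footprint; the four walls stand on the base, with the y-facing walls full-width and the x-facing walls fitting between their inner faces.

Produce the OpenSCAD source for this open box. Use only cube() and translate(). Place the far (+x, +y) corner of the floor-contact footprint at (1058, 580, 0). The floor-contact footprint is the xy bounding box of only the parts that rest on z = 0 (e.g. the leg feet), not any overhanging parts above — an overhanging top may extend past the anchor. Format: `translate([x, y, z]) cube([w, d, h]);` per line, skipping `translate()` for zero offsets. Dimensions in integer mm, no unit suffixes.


translate([467, 444, 0]) cube([591, 136, 19]);
translate([467, 444, 19]) cube([591, 19, 309]);
translate([467, 561, 19]) cube([591, 19, 309]);
translate([467, 463, 19]) cube([19, 98, 309]);
translate([1039, 463, 19]) cube([19, 98, 309]);


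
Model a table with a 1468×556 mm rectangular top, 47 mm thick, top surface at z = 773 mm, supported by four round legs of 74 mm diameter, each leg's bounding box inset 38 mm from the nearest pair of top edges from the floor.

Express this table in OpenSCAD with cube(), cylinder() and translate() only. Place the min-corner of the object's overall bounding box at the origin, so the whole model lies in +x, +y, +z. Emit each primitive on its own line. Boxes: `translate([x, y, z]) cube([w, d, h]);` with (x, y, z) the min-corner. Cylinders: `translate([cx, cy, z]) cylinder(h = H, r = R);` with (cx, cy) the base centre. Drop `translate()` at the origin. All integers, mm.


translate([0, 0, 726]) cube([1468, 556, 47]);
translate([75, 75, 0]) cylinder(h = 726, r = 37);
translate([1393, 75, 0]) cylinder(h = 726, r = 37);
translate([75, 481, 0]) cylinder(h = 726, r = 37);
translate([1393, 481, 0]) cylinder(h = 726, r = 37);


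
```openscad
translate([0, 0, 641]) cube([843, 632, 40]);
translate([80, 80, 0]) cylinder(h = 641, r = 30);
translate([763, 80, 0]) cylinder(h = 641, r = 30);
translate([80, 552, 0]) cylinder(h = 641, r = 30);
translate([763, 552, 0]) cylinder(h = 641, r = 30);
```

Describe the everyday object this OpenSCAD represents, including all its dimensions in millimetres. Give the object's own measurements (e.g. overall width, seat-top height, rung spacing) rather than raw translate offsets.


A table: top 843 mm (x) × 632 mm (y), 40 mm thick, upper face at z = 681 mm, on four round legs of 60 mm diameter, each leg's bounding box inset 50 mm from the nearest pair of top edges from z = 0 to the bottom of the top.


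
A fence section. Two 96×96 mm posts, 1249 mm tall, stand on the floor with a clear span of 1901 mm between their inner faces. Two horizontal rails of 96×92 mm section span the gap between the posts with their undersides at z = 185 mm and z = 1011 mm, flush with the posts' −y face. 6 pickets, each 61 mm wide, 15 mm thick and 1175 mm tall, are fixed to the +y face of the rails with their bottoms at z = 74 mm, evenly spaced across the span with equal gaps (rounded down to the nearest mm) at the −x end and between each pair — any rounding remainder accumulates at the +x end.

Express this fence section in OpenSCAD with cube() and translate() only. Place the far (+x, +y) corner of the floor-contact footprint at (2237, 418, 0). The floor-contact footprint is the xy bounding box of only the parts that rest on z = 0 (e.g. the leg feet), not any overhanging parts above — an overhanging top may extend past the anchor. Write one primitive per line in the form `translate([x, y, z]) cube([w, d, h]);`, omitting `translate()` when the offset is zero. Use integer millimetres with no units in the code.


translate([144, 322, 0]) cube([96, 96, 1249]);
translate([2141, 322, 0]) cube([96, 96, 1249]);
translate([240, 322, 185]) cube([1901, 96, 92]);
translate([240, 322, 1011]) cube([1901, 96, 92]);
translate([459, 418, 74]) cube([61, 15, 1175]);
translate([739, 418, 74]) cube([61, 15, 1175]);
translate([1019, 418, 74]) cube([61, 15, 1175]);
translate([1299, 418, 74]) cube([61, 15, 1175]);
translate([1579, 418, 74]) cube([61, 15, 1175]);
translate([1859, 418, 74]) cube([61, 15, 1175]);


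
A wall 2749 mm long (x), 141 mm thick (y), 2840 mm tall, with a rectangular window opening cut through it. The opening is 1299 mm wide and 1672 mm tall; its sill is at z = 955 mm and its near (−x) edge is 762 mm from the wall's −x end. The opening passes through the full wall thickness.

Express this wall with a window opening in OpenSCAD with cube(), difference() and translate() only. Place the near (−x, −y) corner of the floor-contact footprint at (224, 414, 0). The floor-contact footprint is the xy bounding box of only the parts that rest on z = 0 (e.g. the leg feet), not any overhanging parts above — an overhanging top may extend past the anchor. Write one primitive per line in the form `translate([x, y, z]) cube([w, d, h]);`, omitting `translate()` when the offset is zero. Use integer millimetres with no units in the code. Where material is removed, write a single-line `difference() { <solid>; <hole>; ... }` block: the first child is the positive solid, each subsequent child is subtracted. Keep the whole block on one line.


difference() { translate([224, 414, 0]) cube([2749, 141, 2840]); translate([986, 414, 955]) cube([1299, 141, 1672]); }


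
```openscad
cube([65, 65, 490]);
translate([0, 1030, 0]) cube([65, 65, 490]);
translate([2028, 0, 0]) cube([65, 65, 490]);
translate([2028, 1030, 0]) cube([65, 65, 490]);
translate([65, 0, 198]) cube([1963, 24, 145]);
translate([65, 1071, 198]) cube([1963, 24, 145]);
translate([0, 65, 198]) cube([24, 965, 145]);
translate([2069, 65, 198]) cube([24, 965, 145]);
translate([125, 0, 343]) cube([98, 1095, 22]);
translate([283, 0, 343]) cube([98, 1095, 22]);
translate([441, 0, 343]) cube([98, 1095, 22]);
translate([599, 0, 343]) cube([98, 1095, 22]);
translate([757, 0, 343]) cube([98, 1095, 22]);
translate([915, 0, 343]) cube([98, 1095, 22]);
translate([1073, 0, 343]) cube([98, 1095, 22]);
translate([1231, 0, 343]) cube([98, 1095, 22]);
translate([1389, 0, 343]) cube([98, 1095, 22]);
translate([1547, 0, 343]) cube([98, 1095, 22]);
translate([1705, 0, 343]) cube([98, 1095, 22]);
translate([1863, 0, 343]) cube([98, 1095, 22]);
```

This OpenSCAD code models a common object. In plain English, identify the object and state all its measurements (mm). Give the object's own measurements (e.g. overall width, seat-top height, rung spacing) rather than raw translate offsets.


A bed frame 2093 mm long (x) by 1095 mm wide (y). Four 65×65 mm corner posts, 490 mm tall, at the corners of the footprint. Four rails of 24 mm thickness and 145 mm height run between adjacent posts with their undersides at z = 198 mm, their outer faces flush with the outside of the frame (the two x-running rails run between the posts' inner faces; the two y-running rails run between the posts' inner faces). 12 slats, each 98 mm wide (x) and 22 mm thick, lie across the top of the two x-running rails, running the full 1095 mm width of the frame in y; along x they sit between the end posts with a 60 mm gap after the −x posts and between neighbouring slats, leaving 67 mm before the +x posts.
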